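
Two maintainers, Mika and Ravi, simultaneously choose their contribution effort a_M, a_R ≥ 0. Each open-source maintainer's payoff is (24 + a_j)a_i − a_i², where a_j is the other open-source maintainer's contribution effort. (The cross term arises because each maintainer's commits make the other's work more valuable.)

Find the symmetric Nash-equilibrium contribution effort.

24

Mika's payoff is (24 + a_R)a_M − a_M².
∂π/∂a_M = 24 + a_R − 2a_M = 0, so a_M = 12 + 0.5a_R.
The game is symmetric, so in equilibrium a_R = a_M: the reaction function gives 0.5a_M = 12, hence a_M = 24.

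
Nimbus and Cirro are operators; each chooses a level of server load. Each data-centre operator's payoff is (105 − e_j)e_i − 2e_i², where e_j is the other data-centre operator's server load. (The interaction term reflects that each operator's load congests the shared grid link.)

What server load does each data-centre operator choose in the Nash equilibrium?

21

Nimbus's payoff is (105 − e_C)e_N − 2e_N².
∂π/∂e_N = 105 − e_C − 4e_N = 0, so e_N = 26.25 − 0.25e_C.
The game is symmetric, so in equilibrium e_C = e_N: the reaction function gives 1.25e_N = 26.25, hence e_N = 21.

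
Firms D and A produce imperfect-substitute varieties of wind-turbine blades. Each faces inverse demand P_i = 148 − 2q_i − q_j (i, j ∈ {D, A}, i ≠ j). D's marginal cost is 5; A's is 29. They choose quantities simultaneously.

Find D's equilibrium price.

Firm D's profit: π = q_D(148 − 2q_D − q_A) − 5q_D.
∂π/∂q_D = 143 − 4q_D − q_A = 0 ⇒ q_D = 35.75 − 0.25q_A.
Similarly q_A = 29.75 − 0.25q_D.
Solving the two reaction functions simultaneously: (1 − (−0.25)(−0.25))q_D = 35.75 − 0.25·29.75, so 0.9375q_D = 28.3125 and q_D = 30.2.
Then q_A = 29.75 − 0.25·30.2 = 22.2.
P_D = 148 − 2·30.2 − 22.2 = 65.4.

65.4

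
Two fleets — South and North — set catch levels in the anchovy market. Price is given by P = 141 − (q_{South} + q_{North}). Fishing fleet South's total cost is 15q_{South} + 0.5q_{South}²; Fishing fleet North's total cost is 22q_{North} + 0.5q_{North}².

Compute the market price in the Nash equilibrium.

Fishing fleet South's profit: π = q_{South}(141 − (q_{South} + q_{North})) − 15q_{South} − 0.5q_{South}².
∂π/∂q_{South} = 126 − 3q_{South} − q_{North} = 0, so q_{South} = 42 − (1/3)q_{North}.
By the same steps for North: q_{North} = 119/3 − (1/3)q_{South}.
Solving the two reaction functions simultaneously: (1 − (−1/3)(−1/3))q_{South} = 42 − (1/3)·(119/3), so (8/9)q_{South} = 259/9 and q_{South} = 32.375.
Then q_{North} = 119/3 − (1/3)·32.375 = 28.875.
Equilibrium price: P = 141 − 61.25 = 79.75.

79.75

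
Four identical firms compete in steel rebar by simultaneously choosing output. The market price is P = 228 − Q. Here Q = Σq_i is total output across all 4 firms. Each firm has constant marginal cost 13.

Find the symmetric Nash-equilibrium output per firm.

43

A representative firm's profit is π_i = q_i(228 − Q) − 13q_i, with Q = q_i + Σ_{j≠i} q_j.
First-order condition: 215 − 2q_i − Σ_{j≠i} q_j = 0.
Imposing symmetry (q_j = q for all j) turns Σ_{j≠i} q_j into 3q, so 215 = 5q and q = 43.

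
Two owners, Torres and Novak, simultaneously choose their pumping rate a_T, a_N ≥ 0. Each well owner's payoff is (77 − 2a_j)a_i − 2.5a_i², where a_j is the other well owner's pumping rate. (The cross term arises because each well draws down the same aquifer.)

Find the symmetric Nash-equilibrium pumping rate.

11

Torres's payoff is (77 − 2a_N)a_T − 2.5a_T².
∂π/∂a_T = 77 − 2a_N − 5a_T = 0, so a_T = 15.4 − 0.4a_N.
The game is symmetric, so in equilibrium a_N = a_T: the reaction function gives 1.4a_T = 15.4, hence a_T = 11.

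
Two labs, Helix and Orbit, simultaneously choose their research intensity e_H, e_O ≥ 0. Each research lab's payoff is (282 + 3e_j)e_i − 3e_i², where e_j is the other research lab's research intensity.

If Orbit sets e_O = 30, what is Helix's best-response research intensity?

62

Helix's payoff is (282 + 3e_O)e_H − 3e_H².
∂π/∂e_H = 282 + 3e_O − 6e_H = 0, so e_H = 47 + 0.5e_O.
At e_O = 30: e_H = 47 + 0.5·30 = 62.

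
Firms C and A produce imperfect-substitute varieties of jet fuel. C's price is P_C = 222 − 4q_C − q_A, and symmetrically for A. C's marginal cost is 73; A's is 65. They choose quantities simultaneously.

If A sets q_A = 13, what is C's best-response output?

Firm C's profit: π = q_C(222 − 4q_C − q_A) − 73q_C.
∂π/∂q_C = 149 − 8q_C − q_A = 0 ⇒ q_C = 18.625 − 0.125q_A.
At q_A = 13: q_C = 18.625 − 0.125·13 = 17.

17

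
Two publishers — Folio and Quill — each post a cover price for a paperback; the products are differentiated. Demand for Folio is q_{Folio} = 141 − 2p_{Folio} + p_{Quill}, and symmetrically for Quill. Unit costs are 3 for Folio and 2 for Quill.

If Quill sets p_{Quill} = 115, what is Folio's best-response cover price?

Folio's profit: π = (p_{Folio} − 3)(141 − 2p_{Folio} + p_{Quill}).
∂π/∂p_{Folio} = 147 − 4p_{Folio} + p_{Quill} = 0 ⇒ p_{Folio} = 36.75 + 0.25p_{Quill}.
At p_{Quill} = 115: p_{Folio} = 36.75 + 0.25·115 = 65.5.

65.5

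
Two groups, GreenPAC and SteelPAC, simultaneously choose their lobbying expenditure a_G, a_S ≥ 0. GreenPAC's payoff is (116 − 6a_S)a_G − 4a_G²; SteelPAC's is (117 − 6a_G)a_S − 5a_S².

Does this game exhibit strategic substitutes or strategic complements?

strategic substitutes

Expanding GreenPAC's payoff: 116a_G − 6a_Sa_G − 4a_G².
∂π/∂a_G = 116 − 6a_S − 8a_G = 0, so a_G = 14.5 − 0.75a_S.
The best-response slope da_G/da_S = −0.75 < 0: the reaction function is downward-sloping, so the choices are strategic substitutes.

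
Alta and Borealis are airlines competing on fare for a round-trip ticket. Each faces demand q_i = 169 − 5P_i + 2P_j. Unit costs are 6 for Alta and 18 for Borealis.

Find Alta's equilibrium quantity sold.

100.625

Alta's profit: π = (P_{Alta} − 6)(169 − 5P_{Alta} + 2P_{Borealis}).
∂π/∂P_{Alta} = 199 − 10P_{Alta} + 2P_{Borealis} = 0 ⇒ P_{Alta} = 19.9 + 0.2P_{Borealis}.
Similarly P_{Borealis} = 25.9 + 0.2P_{Alta}.
Plugging P_{Borealis} into Alta's best response: P_{Alta} = 19.9 + 0.2(25.9 + 0.2P_{Alta}) ⇒ 0.96P_{Alta} = 25.08, so P_{Alta} = 26.125.
Then P_{Borealis} = 25.9 + 0.2·26.125 = 31.125.
q_{Alta} = 169 − 5·26.125 + 2·31.125 = 100.625.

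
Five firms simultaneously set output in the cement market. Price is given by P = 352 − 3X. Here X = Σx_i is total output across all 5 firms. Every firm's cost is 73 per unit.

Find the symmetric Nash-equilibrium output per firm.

A representative firm's profit is π_i = x_i(352 − 3X) − 73x_i, with X = x_i + Σ_{j≠i} x_j.
First-order condition: 279 − 6x_i − 3Σ_{j≠i} x_j = 0.
In a symmetric equilibrium every firm chooses the same x, so Σ_{j≠i} x_j = 4x. The condition becomes 279 − 18x = 0, giving x = 279/18 = 15.5.

15.5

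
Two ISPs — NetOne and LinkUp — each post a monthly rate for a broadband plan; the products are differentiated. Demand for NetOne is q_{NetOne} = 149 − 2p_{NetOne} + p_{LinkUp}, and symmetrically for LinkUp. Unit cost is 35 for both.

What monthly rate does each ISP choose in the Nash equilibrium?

73

NetOne's profit: π = (p_{NetOne} − 35)(149 − 2p_{NetOne} + p_{LinkUp}).
∂π/∂p_{NetOne} = 219 − 4p_{NetOne} + p_{LinkUp} = 0 ⇒ p_{NetOne} = 54.75 + 0.25p_{LinkUp}.
The game is symmetric, so in equilibrium p_{LinkUp} = p_{NetOne}: the reaction function gives 0.75p_{NetOne} = 54.75, hence p_{NetOne} = 73.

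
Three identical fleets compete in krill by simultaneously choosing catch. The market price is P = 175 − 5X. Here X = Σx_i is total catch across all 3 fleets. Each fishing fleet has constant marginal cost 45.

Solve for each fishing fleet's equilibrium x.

6.5

A representative fishing fleet's profit is π_i = x_i(175 − 5X) − 45x_i, with X = x_i + Σ_{j≠i} x_j.
First-order condition: 130 − 10x_i − 5Σ_{j≠i} x_j = 0.
Imposing symmetry (x_j = x for all j) turns Σ_{j≠i} x_j into 2x, so 130 = 20x and x = 6.5.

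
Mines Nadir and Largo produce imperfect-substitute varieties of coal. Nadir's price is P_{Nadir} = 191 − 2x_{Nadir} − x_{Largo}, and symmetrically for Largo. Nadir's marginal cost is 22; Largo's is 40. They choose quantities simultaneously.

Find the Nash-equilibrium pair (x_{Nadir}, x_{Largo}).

35, 29

Mine Nadir's profit: π = x_{Nadir}(191 − 2x_{Nadir} − x_{Largo}) − 22x_{Nadir}.
∂π/∂x_{Nadir} = 169 − 4x_{Nadir} − x_{Largo} = 0 ⇒ x_{Nadir} = 42.25 − 0.25x_{Largo}.
Similarly x_{Largo} = 37.75 − 0.25x_{Nadir}.
Substituting the second reaction function into the first: x_{Nadir} = 42.25 − 0.25(37.75 − 0.25x_{Nadir}), which gives 0.9375x_{Nadir} = 32.8125 ⇒ x_{Nadir} = 35.
Then x_{Largo} = 37.75 − 0.25·35 = 29.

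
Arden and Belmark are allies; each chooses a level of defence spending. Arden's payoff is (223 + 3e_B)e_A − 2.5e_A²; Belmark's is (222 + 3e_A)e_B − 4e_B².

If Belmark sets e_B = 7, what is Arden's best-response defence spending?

Expanding Arden's payoff: 223e_A + 3e_Be_A − 2.5e_A².
∂π/∂e_A = 223 + 3e_B − 5e_A = 0, so e_A = 44.6 + 0.6e_B.
At e_B = 7: e_A = 44.6 + 0.6·7 = 48.8.

48.8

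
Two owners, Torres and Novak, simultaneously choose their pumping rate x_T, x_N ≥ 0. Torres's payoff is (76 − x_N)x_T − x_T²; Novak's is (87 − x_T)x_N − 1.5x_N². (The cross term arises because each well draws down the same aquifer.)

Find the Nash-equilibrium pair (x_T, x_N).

28.2, 19.6

Expanding Torres's payoff: 76x_T − x_Nx_T − x_T².
∂π/∂x_T = 76 − x_N − 2x_T = 0, so x_T = 38 − 0.5x_N.
Likewise for Novak: x_N = 29 − (1/3)x_T.
Substituting the second reaction function into the first: x_T = 38 − 0.5(29 − (1/3)x_T), which gives (5/6)x_T = 23.5 ⇒ x_T = 28.2.
Then x_N = 29 − (1/3)·28.2 = 19.6.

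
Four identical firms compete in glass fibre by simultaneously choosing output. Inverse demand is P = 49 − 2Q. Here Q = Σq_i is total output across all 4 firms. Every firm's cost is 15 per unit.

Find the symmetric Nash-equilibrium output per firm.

A representative firm's profit is π_i = q_i(49 − 2Q) − 15q_i, with Q = q_i + Σ_{j≠i} q_j.
First-order condition: 34 − 4q_i − 2Σ_{j≠i} q_j = 0.
Imposing symmetry (q_j = q for all j) turns Σ_{j≠i} q_j into 3q, so 34 = 10q and q = 3.4.

3.4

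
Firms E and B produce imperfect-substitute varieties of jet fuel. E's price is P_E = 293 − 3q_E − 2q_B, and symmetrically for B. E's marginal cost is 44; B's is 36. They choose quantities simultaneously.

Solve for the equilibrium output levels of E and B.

Firm E's profit: π = q_E(293 − 3q_E − 2q_B) − 44q_E.
∂π/∂q_E = 249 − 6q_E − 2q_B = 0 ⇒ q_E = 41.5 − (1/3)q_B.
Similarly q_B = 257/6 − (1/3)q_E.
Solving the two reaction functions simultaneously: (1 − (−1/3)(−1/3))q_E = 41.5 − (1/3)·(257/6), so (8/9)q_E = 245/9 and q_E = 30.625.
Then q_B = 257/6 − (1/3)·30.625 = 32.625.

30.625, 32.625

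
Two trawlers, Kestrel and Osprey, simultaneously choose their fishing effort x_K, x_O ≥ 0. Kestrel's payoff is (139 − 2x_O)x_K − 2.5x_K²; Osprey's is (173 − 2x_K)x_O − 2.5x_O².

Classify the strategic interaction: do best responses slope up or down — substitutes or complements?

strategic substitutes

Expanding Kestrel's payoff: 139x_K − 2x_Ox_K − 2.5x_K².
∂π/∂x_K = 139 − 2x_O − 5x_K = 0, so x_K = 27.8 − 0.4x_O.
The best-response slope dx_K/dx_O = −0.4 < 0: the reaction function is downward-sloping, so the choices are strategic substitutes.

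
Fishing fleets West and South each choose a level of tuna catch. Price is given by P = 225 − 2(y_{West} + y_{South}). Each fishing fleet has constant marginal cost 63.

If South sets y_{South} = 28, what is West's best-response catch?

26.5

Fishing fleet West's profit: π = y_{West}(225 − 2(y_{West} + y_{South})) − 63y_{West}.
∂π/∂y_{West} = 162 − 4y_{West} − 2y_{South} = 0, so y_{West} = 40.5 − 0.5y_{South}.
At y_{South} = 28: y_{West} = 40.5 − 0.5·28 = 26.5.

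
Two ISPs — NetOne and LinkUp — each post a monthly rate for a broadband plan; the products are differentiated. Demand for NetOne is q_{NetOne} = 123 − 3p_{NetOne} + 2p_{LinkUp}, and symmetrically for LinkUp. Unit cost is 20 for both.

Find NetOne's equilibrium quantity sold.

NetOne's profit: π = (p_{NetOne} − 20)(123 − 3p_{NetOne} + 2p_{LinkUp}).
∂π/∂p_{NetOne} = 183 − 6p_{NetOne} + 2p_{LinkUp} = 0 ⇒ p_{NetOne} = 30.5 + (1/3)p_{LinkUp}.
Setting p_{NetOne} = p_{LinkUp} in the reaction function: p_{NetOne} = 30.5 + (1/3)p_{NetOne}, so p_{NetOne} = 30.5 / (2/3) = 45.75.
q_{NetOne} = 123 − 3·45.75 + 2·45.75 = 77.25.

77.25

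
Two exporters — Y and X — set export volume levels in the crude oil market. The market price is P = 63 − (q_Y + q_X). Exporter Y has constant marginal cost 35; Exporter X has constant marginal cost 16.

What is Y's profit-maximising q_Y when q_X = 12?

Exporter Y's profit: π = q_Y(63 − (q_Y + q_X)) − 35q_Y.
∂π/∂q_Y = 28 − 2q_Y − q_X = 0, so q_Y = 14 − 0.5q_X.
At q_X = 12: q_Y = 14 − 0.5·12 = 8.

8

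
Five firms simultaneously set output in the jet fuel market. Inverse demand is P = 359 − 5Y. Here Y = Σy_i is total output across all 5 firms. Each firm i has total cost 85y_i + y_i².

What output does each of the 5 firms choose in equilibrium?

A representative firm's profit is π_i = y_i(359 − 5Y) − 85y_i − y_i², with Y = y_i + Σ_{j≠i} y_j.
First-order condition: 274 − 12y_i − 5Σ_{j≠i} y_j = 0.
With identical firms, set every y_j = y: then 274 − 12y − 20y = 0, i.e. y = 274/32 = 8.5625.

8.5625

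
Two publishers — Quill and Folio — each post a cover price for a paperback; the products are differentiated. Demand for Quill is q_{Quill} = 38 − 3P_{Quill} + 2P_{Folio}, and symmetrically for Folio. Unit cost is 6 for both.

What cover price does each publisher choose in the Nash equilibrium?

Quill's profit: π = (P_{Quill} − 6)(38 − 3P_{Quill} + 2P_{Folio}).
∂π/∂P_{Quill} = 56 − 6P_{Quill} + 2P_{Folio} = 0 ⇒ P_{Quill} = 28/3 + (1/3)P_{Folio}.
By symmetry P_{Folio} = P_{Quill}; substituting into the reaction function, (2/3)P_{Quill} = 28/3 and P_{Quill} = 14.

14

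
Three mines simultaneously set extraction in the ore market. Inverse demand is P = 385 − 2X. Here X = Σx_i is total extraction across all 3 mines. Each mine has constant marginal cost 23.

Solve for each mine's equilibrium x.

45.25

A representative mine's profit is π_i = x_i(385 − 2X) − 23x_i, with X = x_i + Σ_{j≠i} x_j.
First-order condition: 362 − 4x_i − 2Σ_{j≠i} x_j = 0.
With identical mines, set every x_j = x: then 362 − 4x − 4x = 0, i.e. x = 362/8 = 45.25.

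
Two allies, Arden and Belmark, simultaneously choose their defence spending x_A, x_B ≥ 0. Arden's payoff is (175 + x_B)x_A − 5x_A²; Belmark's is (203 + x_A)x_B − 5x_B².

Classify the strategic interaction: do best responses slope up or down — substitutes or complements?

Expanding Arden's payoff: 175x_A + x_Bx_A − 5x_A².
∂π/∂x_A = 175 + x_B − 10x_A = 0, so x_A = 17.5 + 0.1x_B.
The best-response slope dx_A/dx_B = 0.1 > 0: the reaction function is upward-sloping, so the choices are strategic complements.

strategic complements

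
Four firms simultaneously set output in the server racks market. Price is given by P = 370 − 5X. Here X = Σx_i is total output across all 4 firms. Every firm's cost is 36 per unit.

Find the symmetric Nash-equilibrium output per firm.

A representative firm's profit is π_i = x_i(370 − 5X) − 36x_i, with X = x_i + Σ_{j≠i} x_j.
First-order condition: 334 − 10x_i − 5Σ_{j≠i} x_j = 0.
Imposing symmetry (x_j = x for all j) turns Σ_{j≠i} x_j into 3x, so 334 = 25x and x = 13.36.

13.36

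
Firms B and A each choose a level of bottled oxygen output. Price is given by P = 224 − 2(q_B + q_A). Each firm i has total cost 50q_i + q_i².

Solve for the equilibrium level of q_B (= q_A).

Firm B's profit: π = q_B(224 − 2(q_B + q_A)) − 50q_B − q_B².
∂π/∂q_B = 174 − 6q_B − 2q_A = 0, so q_B = 29 − (1/3)q_A.
Setting q_B = q_A in the reaction function: q_B = 29 − (1/3)q_B, so q_B = 29 / (4/3) = 21.75.

21.75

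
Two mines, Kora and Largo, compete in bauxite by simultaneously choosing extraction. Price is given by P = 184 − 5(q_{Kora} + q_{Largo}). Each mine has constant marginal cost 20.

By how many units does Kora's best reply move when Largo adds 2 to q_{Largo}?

-1

Mine Kora's profit: π = q_{Kora}(184 − 5(q_{Kora} + q_{Largo})) − 20q_{Kora}.
∂π/∂q_{Kora} = 164 − 10q_{Kora} − 5q_{Largo} = 0, so q_{Kora} = 16.4 − 0.5q_{Largo}.
The reaction-function slope is −0.5, so a 2-unit rise in q_{Largo} moves q_{Kora} by −0.5 × 2 = −1. Kora's best response falls — the actions are strategic substitutes.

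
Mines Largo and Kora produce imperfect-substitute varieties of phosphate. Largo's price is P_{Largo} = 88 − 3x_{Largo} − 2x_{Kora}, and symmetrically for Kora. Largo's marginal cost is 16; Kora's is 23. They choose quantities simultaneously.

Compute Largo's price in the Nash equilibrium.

Mine Largo's profit: π = x_{Largo}(88 − 3x_{Largo} − 2x_{Kora}) − 16x_{Largo}.
∂π/∂x_{Largo} = 72 − 6x_{Largo} − 2x_{Kora} = 0 ⇒ x_{Largo} = 12 − (1/3)x_{Kora}.
Similarly x_{Kora} = 65/6 − (1/3)x_{Largo}.
Solving the two reaction functions simultaneously: (1 − (−1/3)(−1/3))x_{Largo} = 12 − (1/3)·(65/6), so (8/9)x_{Largo} = 151/18 and x_{Largo} = 9.4375.
Then x_{Kora} = 65/6 − (1/3)·9.4375 = 7.6875.
P_{Largo} = 88 − 3·9.4375 − 2·7.6875 = 44.3125.

44.3125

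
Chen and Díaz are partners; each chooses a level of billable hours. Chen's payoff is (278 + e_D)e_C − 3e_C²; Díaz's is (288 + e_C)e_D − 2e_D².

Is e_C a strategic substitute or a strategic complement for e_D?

Expanding Chen's payoff: 278e_C + e_De_C − 3e_C².
∂π/∂e_C = 278 + e_D − 6e_C = 0, so e_C = 139/3 + (1/6)e_D.
The best-response slope de_C/de_D = 1/6 > 0: the reaction function is upward-sloping, so the choices are strategic complements.

strategic complements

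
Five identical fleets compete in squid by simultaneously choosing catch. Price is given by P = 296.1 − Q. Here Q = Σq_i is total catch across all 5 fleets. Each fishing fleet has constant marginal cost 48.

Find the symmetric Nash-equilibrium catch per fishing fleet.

41.35

A representative fishing fleet's profit is π_i = q_i(296.1 − Q) − 48q_i, with Q = q_i + Σ_{j≠i} q_j.
First-order condition: 248.1 − 2q_i − Σ_{j≠i} q_j = 0.
In a symmetric equilibrium every fishing fleet chooses the same q, so Σ_{j≠i} q_j = 4q. The condition becomes 248.1 − 6q = 0, giving q = 248.1/6 = 41.35.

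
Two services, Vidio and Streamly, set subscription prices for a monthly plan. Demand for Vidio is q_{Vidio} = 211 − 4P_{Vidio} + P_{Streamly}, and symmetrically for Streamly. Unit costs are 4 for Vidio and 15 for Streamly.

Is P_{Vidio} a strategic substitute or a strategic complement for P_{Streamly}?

Vidio's profit: π = (P_{Vidio} − 4)(211 − 4P_{Vidio} + P_{Streamly}).
∂π/∂P_{Vidio} = 227 − 8P_{Vidio} + P_{Streamly} = 0 ⇒ P_{Vidio} = 28.375 + 0.125P_{Streamly}.
The best-response slope dP_{Vidio}/dP_{Streamly} = 0.125 > 0: the reaction function is upward-sloping, so the choices are strategic complements.

strategic complements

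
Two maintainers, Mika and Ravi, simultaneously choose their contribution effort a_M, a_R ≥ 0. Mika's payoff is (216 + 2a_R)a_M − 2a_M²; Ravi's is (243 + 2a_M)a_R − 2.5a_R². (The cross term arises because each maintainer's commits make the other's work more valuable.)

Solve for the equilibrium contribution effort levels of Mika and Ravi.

97.875, 87.75

Expanding Mika's payoff: 216a_M + 2a_Ra_M − 2a_M².
∂π/∂a_M = 216 + 2a_R − 4a_M = 0, so a_M = 54 + 0.5a_R.
Likewise for Ravi: a_R = 48.6 + 0.4a_M.
Plugging a_R into Mika's best response: a_M = 54 + 0.5(48.6 + 0.4a_M) ⇒ 0.8a_M = 78.3, so a_M = 97.875.
Then a_R = 48.6 + 0.4·97.875 = 87.75.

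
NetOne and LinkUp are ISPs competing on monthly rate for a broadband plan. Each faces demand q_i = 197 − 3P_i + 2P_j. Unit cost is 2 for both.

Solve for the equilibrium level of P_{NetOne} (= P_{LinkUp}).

NetOne's profit: π = (P_{NetOne} − 2)(197 − 3P_{NetOne} + 2P_{LinkUp}).
∂π/∂P_{NetOne} = 203 − 6P_{NetOne} + 2P_{LinkUp} = 0 ⇒ P_{NetOne} = 203/6 + (1/3)P_{LinkUp}.
Setting P_{NetOne} = P_{LinkUp} in the reaction function: P_{NetOne} = 203/6 + (1/3)P_{NetOne}, so P_{NetOne} = (203/6) / (2/3) = 50.75.

50.75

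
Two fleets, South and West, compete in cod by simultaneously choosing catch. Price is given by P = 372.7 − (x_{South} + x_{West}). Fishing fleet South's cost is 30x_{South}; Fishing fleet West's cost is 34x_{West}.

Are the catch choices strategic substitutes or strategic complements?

Fishing fleet South's profit: π = x_{South}(372.7 − (x_{South} + x_{West})) − 30x_{South}.
∂π/∂x_{South} = 342.7 − 2x_{South} − x_{West} = 0, so x_{South} = 171.35 − 0.5x_{West}.
The best-response slope dx_{South}/dx_{West} = −0.5 < 0: the reaction function is downward-sloping, so the choices are strategic substitutes.

strategic substitutes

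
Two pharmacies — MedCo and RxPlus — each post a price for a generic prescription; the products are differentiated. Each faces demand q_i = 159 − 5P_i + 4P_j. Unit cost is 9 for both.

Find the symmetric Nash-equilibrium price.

MedCo's profit: π = (P_{MedCo} − 9)(159 − 5P_{MedCo} + 4P_{RxPlus}).
∂π/∂P_{MedCo} = 204 − 10P_{MedCo} + 4P_{RxPlus} = 0 ⇒ P_{MedCo} = 20.4 + 0.4P_{RxPlus}.
By symmetry P_{RxPlus} = P_{MedCo}; substituting into the reaction function, 0.6P_{MedCo} = 20.4 and P_{MedCo} = 34.

34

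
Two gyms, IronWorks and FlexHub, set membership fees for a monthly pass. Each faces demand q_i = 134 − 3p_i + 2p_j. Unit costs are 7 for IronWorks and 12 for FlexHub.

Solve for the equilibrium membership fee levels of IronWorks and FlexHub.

39.6875, 41.5625

IronWorks's profit: π = (p_{IronWorks} − 7)(134 − 3p_{IronWorks} + 2p_{FlexHub}).
∂π/∂p_{IronWorks} = 155 − 6p_{IronWorks} + 2p_{FlexHub} = 0 ⇒ p_{IronWorks} = 155/6 + (1/3)p_{FlexHub}.
Similarly p_{FlexHub} = 85/3 + (1/3)p_{IronWorks}.
Plugging p_{FlexHub} into IronWorks's best response: p_{IronWorks} = 155/6 + (1/3)(85/3 + (1/3)p_{IronWorks}) ⇒ (8/9)p_{IronWorks} = 635/18, so p_{IronWorks} = 39.6875.
Then p_{FlexHub} = 85/3 + (1/3)·39.6875 = 41.5625.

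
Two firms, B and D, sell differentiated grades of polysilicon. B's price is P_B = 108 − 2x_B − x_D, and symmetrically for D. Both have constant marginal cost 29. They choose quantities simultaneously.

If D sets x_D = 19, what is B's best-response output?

15

Firm B's profit: π = x_B(108 − 2x_B − x_D) − 29x_B.
∂π/∂x_B = 79 − 4x_B − x_D = 0 ⇒ x_B = 19.75 − 0.25x_D.
At x_D = 19: x_B = 19.75 − 0.25·19 = 15.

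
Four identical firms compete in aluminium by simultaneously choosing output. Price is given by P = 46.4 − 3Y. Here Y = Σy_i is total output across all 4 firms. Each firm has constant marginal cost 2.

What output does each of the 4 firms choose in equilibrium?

A representative firm's profit is π_i = y_i(46.4 − 3Y) − 2y_i, with Y = y_i + Σ_{j≠i} y_j.
First-order condition: 44.4 − 6y_i − 3Σ_{j≠i} y_j = 0.
With identical firms, set every y_j = y: then 44.4 − 6y − 9y = 0, i.e. y = 44.4/15 = 2.96.

2.96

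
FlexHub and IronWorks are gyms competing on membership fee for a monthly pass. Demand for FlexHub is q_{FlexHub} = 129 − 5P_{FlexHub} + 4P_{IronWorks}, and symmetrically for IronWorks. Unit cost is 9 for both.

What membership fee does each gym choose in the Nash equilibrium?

29

FlexHub's profit: π = (P_{FlexHub} − 9)(129 − 5P_{FlexHub} + 4P_{IronWorks}).
∂π/∂P_{FlexHub} = 174 − 10P_{FlexHub} + 4P_{IronWorks} = 0 ⇒ P_{FlexHub} = 17.4 + 0.4P_{IronWorks}.
Setting P_{FlexHub} = P_{IronWorks} in the reaction function: P_{FlexHub} = 17.4 + 0.4P_{FlexHub}, so P_{FlexHub} = 17.4 / 0.6 = 29.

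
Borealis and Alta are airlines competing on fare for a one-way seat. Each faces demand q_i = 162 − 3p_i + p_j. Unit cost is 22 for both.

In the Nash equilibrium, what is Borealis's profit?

Borealis's profit: π = (p_{Borealis} − 22)(162 − 3p_{Borealis} + p_{Alta}).
∂π/∂p_{Borealis} = 228 − 6p_{Borealis} + p_{Alta} = 0 ⇒ p_{Borealis} = 38 + (1/6)p_{Alta}.
By symmetry p_{Alta} = p_{Borealis}; substituting into the reaction function, (5/6)p_{Borealis} = 38 and p_{Borealis} = 45.6.
q_{Borealis} = 162 − 3·45.6 + 45.6 = 70.8.
Profit = (45.6 − 22)·70.8 = 1670.88.

1670.88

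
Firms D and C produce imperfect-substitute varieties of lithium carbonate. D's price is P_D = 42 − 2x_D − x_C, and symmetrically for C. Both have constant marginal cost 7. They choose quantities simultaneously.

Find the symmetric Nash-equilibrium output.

Firm D's profit: π = x_D(42 − 2x_D − x_C) − 7x_D.
∂π/∂x_D = 35 − 4x_D − x_C = 0 ⇒ x_D = 8.75 − 0.25x_C.
Setting x_D = x_C in the reaction function: x_D = 8.75 − 0.25x_D, so x_D = 8.75 / 1.25 = 7.

7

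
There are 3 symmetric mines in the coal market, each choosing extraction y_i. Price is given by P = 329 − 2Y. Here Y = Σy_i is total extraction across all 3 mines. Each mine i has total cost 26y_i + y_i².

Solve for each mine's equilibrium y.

A representative mine's profit is π_i = y_i(329 − 2Y) − 26y_i − y_i², with Y = y_i + Σ_{j≠i} y_j.
First-order condition: 303 − 6y_i − 2Σ_{j≠i} y_j = 0.
With identical mines, set every y_j = y: then 303 − 6y − 4y = 0, i.e. y = 303/10 = 30.3.

30.3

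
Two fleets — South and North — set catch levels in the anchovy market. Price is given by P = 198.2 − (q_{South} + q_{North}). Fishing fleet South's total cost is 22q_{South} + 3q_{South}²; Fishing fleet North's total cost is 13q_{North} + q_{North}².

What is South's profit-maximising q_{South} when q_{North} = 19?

Fishing fleet South's profit: π = q_{South}(198.2 − (q_{South} + q_{North})) − 22q_{South} − 3q_{South}².
∂π/∂q_{South} = 176.2 − 8q_{South} − q_{North} = 0, so q_{South} = 22.025 − 0.125q_{North}.
At q_{North} = 19: q_{South} = 22.025 − 0.125·19 = 19.65.

19.65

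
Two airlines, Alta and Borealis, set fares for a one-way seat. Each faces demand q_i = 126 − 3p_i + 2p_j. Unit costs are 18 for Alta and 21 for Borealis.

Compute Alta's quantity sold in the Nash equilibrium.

82.6875

Alta's profit: π = (p_{Alta} − 18)(126 − 3p_{Alta} + 2p_{Borealis}).
∂π/∂p_{Alta} = 180 − 6p_{Alta} + 2p_{Borealis} = 0 ⇒ p_{Alta} = 30 + (1/3)p_{Borealis}.
Similarly p_{Borealis} = 31.5 + (1/3)p_{Alta}.
Substituting the second reaction function into the first: p_{Alta} = 30 + (1/3)(31.5 + (1/3)p_{Alta}), which gives (8/9)p_{Alta} = 40.5 ⇒ p_{Alta} = 45.5625.
Then p_{Borealis} = 31.5 + (1/3)·45.5625 = 46.6875.
q_{Alta} = 126 − 3·45.5625 + 2·46.6875 = 82.6875.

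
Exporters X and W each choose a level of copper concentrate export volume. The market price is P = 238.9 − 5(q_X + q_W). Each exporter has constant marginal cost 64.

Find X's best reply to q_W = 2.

16.49

Exporter X's profit: π = q_X(238.9 − 5(q_X + q_W)) − 64q_X.
∂π/∂q_X = 174.9 − 10q_X − 5q_W = 0, so q_X = 17.49 − 0.5q_W.
At q_W = 2: q_X = 17.49 − 0.5·2 = 16.49.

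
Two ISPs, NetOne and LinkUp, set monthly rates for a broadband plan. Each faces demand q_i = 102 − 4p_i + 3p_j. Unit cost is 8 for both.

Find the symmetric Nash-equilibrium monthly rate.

26.8

NetOne's profit: π = (p_{NetOne} − 8)(102 − 4p_{NetOne} + 3p_{LinkUp}).
∂π/∂p_{NetOne} = 134 − 8p_{NetOne} + 3p_{LinkUp} = 0 ⇒ p_{NetOne} = 16.75 + 0.375p_{LinkUp}.
The game is symmetric, so in equilibrium p_{LinkUp} = p_{NetOne}: the reaction function gives 0.625p_{NetOne} = 16.75, hence p_{NetOne} = 26.8.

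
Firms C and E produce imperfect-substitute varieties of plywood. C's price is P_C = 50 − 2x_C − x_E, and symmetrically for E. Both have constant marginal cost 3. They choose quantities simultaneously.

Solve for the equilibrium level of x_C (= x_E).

Firm C's profit: π = x_C(50 − 2x_C − x_E) − 3x_C.
∂π/∂x_C = 47 − 4x_C − x_E = 0 ⇒ x_C = 11.75 − 0.25x_E.
By symmetry x_E = x_C; substituting into the reaction function, 1.25x_C = 11.75 and x_C = 9.4.

9.4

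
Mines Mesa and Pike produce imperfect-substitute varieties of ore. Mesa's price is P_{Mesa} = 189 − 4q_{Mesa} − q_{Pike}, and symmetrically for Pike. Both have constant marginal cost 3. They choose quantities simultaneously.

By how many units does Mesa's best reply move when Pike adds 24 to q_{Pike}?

Mine Mesa's profit: π = q_{Mesa}(189 − 4q_{Mesa} − q_{Pike}) − 3q_{Mesa}.
∂π/∂q_{Mesa} = 186 − 8q_{Mesa} − q_{Pike} = 0 ⇒ q_{Mesa} = 23.25 − 0.125q_{Pike}.
The reaction-function slope is −0.125, so a 24-unit rise in q_{Pike} moves q_{Mesa} by −0.125 × 24 = −3. Mesa's best response falls — the actions are strategic substitutes.

-3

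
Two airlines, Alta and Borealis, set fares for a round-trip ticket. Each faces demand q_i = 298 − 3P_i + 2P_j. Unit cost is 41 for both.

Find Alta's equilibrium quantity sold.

192.75

Alta's profit: π = (P_{Alta} − 41)(298 − 3P_{Alta} + 2P_{Borealis}).
∂π/∂P_{Alta} = 421 − 6P_{Alta} + 2P_{Borealis} = 0 ⇒ P_{Alta} = 421/6 + (1/3)P_{Borealis}.
Setting P_{Alta} = P_{Borealis} in the reaction function: P_{Alta} = 421/6 + (1/3)P_{Alta}, so P_{Alta} = (421/6) / (2/3) = 105.25.
q_{Alta} = 298 − 3·105.25 + 2·105.25 = 192.75.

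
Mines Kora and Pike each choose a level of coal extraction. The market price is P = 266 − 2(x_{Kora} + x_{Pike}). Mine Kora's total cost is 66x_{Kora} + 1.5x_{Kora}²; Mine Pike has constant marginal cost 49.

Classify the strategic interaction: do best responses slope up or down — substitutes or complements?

Mine Kora's profit: π = x_{Kora}(266 − 2(x_{Kora} + x_{Pike})) − 66x_{Kora} − 1.5x_{Kora}².
∂π/∂x_{Kora} = 200 − 7x_{Kora} − 2x_{Pike} = 0, so x_{Kora} = 200/7 − (2/7)x_{Pike}.
The best-response slope dx_{Kora}/dx_{Pike} = −2/7 < 0: the reaction function is downward-sloping, so the choices are strategic substitutes.

strategic substitutes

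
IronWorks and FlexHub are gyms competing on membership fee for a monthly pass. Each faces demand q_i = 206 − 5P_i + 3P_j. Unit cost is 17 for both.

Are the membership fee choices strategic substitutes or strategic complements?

IronWorks's profit: π = (P_{IronWorks} − 17)(206 − 5P_{IronWorks} + 3P_{FlexHub}).
∂π/∂P_{IronWorks} = 291 − 10P_{IronWorks} + 3P_{FlexHub} = 0 ⇒ P_{IronWorks} = 29.1 + 0.3P_{FlexHub}.
The best-response slope dP_{IronWorks}/dP_{FlexHub} = 0.3 > 0: the reaction function is upward-sloping, so the choices are strategic complements.

strategic complements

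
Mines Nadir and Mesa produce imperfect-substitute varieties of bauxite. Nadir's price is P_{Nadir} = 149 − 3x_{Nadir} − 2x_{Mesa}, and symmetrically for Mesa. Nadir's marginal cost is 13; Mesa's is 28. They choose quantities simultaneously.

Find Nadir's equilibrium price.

Mine Nadir's profit: π = x_{Nadir}(149 − 3x_{Nadir} − 2x_{Mesa}) − 13x_{Nadir}.
∂π/∂x_{Nadir} = 136 − 6x_{Nadir} − 2x_{Mesa} = 0 ⇒ x_{Nadir} = 68/3 − (1/3)x_{Mesa}.
Similarly x_{Mesa} = 121/6 − (1/3)x_{Nadir}.
Substituting the second reaction function into the first: x_{Nadir} = 68/3 − (1/3)(121/6 − (1/3)x_{Nadir}), which gives (8/9)x_{Nadir} = 287/18 ⇒ x_{Nadir} = 17.9375.
Then x_{Mesa} = 121/6 − (1/3)·17.9375 = 14.1875.
P_{Nadir} = 149 − 3·17.9375 − 2·14.1875 = 66.8125.

66.8125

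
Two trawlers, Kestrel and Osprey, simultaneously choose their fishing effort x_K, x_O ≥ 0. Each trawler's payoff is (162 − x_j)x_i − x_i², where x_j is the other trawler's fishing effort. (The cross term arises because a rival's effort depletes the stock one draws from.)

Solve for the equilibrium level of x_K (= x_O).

54

Kestrel's payoff is (162 − x_O)x_K − x_K².
∂π/∂x_K = 162 − x_O − 2x_K = 0, so x_K = 81 − 0.5x_O.
The game is symmetric, so in equilibrium x_O = x_K: the reaction function gives 1.5x_K = 81, hence x_K = 54.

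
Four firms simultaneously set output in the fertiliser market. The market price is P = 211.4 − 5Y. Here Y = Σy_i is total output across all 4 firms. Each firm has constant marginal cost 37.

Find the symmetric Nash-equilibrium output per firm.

6.976

A representative firm's profit is π_i = y_i(211.4 − 5Y) − 37y_i, with Y = y_i + Σ_{j≠i} y_j.
First-order condition: 174.4 − 10y_i − 5Σ_{j≠i} y_j = 0.
In a symmetric equilibrium every firm chooses the same y, so Σ_{j≠i} y_j = 3y. The condition becomes 174.4 − 25y = 0, giving y = 174.4/25 = 6.976.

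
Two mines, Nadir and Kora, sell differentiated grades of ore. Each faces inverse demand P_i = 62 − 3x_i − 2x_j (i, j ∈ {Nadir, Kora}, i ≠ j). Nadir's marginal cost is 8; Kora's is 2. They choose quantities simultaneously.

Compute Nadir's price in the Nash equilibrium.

27.125

Mine Nadir's profit: π = x_{Nadir}(62 − 3x_{Nadir} − 2x_{Kora}) − 8x_{Nadir}.
∂π/∂x_{Nadir} = 54 − 6x_{Nadir} − 2x_{Kora} = 0 ⇒ x_{Nadir} = 9 − (1/3)x_{Kora}.
Similarly x_{Kora} = 10 − (1/3)x_{Nadir}.
Substituting the second reaction function into the first: x_{Nadir} = 9 − (1/3)(10 − (1/3)x_{Nadir}), which gives (8/9)x_{Nadir} = 17/3 ⇒ x_{Nadir} = 6.375.
Then x_{Kora} = 10 − (1/3)·6.375 = 7.875.
P_{Nadir} = 62 − 3·6.375 − 2·7.875 = 27.125.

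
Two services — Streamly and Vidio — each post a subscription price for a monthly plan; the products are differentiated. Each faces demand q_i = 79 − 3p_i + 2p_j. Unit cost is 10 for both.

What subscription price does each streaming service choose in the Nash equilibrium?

Streamly's profit: π = (p_{Streamly} − 10)(79 − 3p_{Streamly} + 2p_{Vidio}).
∂π/∂p_{Streamly} = 109 − 6p_{Streamly} + 2p_{Vidio} = 0 ⇒ p_{Streamly} = 109/6 + (1/3)p_{Vidio}.
Setting p_{Streamly} = p_{Vidio} in the reaction function: p_{Streamly} = 109/6 + (1/3)p_{Streamly}, so p_{Streamly} = (109/6) / (2/3) = 27.25.

27.25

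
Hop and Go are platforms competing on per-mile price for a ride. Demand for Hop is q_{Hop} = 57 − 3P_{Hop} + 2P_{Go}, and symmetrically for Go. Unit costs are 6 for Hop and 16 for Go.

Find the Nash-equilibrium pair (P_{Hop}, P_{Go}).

Hop's profit: π = (P_{Hop} − 6)(57 − 3P_{Hop} + 2P_{Go}).
∂π/∂P_{Hop} = 75 − 6P_{Hop} + 2P_{Go} = 0 ⇒ P_{Hop} = 12.5 + (1/3)P_{Go}.
Similarly P_{Go} = 17.5 + (1/3)P_{Hop}.
Substituting the second reaction function into the first: P_{Hop} = 12.5 + (1/3)(17.5 + (1/3)P_{Hop}), which gives (8/9)P_{Hop} = 55/3 ⇒ P_{Hop} = 20.625.
Then P_{Go} = 17.5 + (1/3)·20.625 = 24.375.

20.625, 24.375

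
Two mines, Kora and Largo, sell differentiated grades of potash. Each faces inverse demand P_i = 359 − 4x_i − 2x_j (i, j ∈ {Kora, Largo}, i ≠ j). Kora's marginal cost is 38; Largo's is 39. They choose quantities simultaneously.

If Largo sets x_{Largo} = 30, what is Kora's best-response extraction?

Mine Kora's profit: π = x_{Kora}(359 − 4x_{Kora} − 2x_{Largo}) − 38x_{Kora}.
∂π/∂x_{Kora} = 321 − 8x_{Kora} − 2x_{Largo} = 0 ⇒ x_{Kora} = 40.125 − 0.25x_{Largo}.
At x_{Largo} = 30: x_{Kora} = 40.125 − 0.25·30 = 32.625.

32.625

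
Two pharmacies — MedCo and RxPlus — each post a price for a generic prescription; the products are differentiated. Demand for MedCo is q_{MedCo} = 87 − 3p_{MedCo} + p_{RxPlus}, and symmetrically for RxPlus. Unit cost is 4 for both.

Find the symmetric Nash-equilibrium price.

MedCo's profit: π = (p_{MedCo} − 4)(87 − 3p_{MedCo} + p_{RxPlus}).
∂π/∂p_{MedCo} = 99 − 6p_{MedCo} + p_{RxPlus} = 0 ⇒ p_{MedCo} = 16.5 + (1/6)p_{RxPlus}.
Setting p_{MedCo} = p_{RxPlus} in the reaction function: p_{MedCo} = 16.5 + (1/6)p_{MedCo}, so p_{MedCo} = 16.5 / (5/6) = 19.8.

19.8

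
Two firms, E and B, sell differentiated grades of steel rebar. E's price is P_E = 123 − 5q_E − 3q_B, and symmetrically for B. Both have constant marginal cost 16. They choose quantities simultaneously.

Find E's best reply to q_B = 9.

8

Firm E's profit: π = q_E(123 − 5q_E − 3q_B) − 16q_E.
∂π/∂q_E = 107 − 10q_E − 3q_B = 0 ⇒ q_E = 10.7 − 0.3q_B.
At q_B = 9: q_E = 10.7 − 0.3·9 = 8.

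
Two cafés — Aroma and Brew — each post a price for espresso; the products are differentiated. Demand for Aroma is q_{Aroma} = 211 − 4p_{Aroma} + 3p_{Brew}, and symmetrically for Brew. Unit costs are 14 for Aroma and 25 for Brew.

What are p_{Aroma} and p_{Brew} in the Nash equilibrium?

55.8, 59.8

Aroma's profit: π = (p_{Aroma} − 14)(211 − 4p_{Aroma} + 3p_{Brew}).
∂π/∂p_{Aroma} = 267 − 8p_{Aroma} + 3p_{Brew} = 0 ⇒ p_{Aroma} = 33.375 + 0.375p_{Brew}.
Similarly p_{Brew} = 38.875 + 0.375p_{Aroma}.
Solving the two reaction functions simultaneously: (1 − (0.375)(0.375))p_{Aroma} = 33.375 + 0.375·38.875, so (55/64)p_{Aroma} = 3069/64 and p_{Aroma} = 55.8.
Then p_{Brew} = 38.875 + 0.375·55.8 = 59.8.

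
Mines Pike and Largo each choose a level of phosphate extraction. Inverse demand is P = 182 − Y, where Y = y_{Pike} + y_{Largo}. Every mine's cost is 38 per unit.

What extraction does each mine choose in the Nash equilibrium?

Mine Pike's profit: π = y_{Pike}(182 − (y_{Pike} + y_{Largo})) − 38y_{Pike}.
∂π/∂y_{Pike} = 144 − 2y_{Pike} − y_{Largo} = 0, so y_{Pike} = 72 − 0.5y_{Largo}.
By symmetry y_{Largo} = y_{Pike}; substituting into the reaction function, 1.5y_{Pike} = 72 and y_{Pike} = 48.

48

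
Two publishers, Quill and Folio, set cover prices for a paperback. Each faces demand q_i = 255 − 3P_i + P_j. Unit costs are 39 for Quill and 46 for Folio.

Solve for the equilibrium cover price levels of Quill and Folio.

Quill's profit: π = (P_{Quill} − 39)(255 − 3P_{Quill} + P_{Folio}).
∂π/∂P_{Quill} = 372 − 6P_{Quill} + P_{Folio} = 0 ⇒ P_{Quill} = 62 + (1/6)P_{Folio}.
Similarly P_{Folio} = 65.5 + (1/6)P_{Quill}.
Substituting the second reaction function into the first: P_{Quill} = 62 + (1/6)(65.5 + (1/6)P_{Quill}), which gives (35/36)P_{Quill} = 875/12 ⇒ P_{Quill} = 75.
Then P_{Folio} = 65.5 + (1/6)·75 = 78.

75, 78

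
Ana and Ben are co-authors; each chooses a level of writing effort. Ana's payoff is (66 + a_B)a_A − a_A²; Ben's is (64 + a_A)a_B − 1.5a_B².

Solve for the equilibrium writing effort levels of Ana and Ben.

52.4, 38.8

Expanding Ana's payoff: 66a_A + a_Ba_A − a_A².
∂π/∂a_A = 66 + a_B − 2a_A = 0, so a_A = 33 + 0.5a_B.
Likewise for Ben: a_B = 64/3 + (1/3)a_A.
Plugging a_B into Ana's best response: a_A = 33 + 0.5(64/3 + (1/3)a_A) ⇒ (5/6)a_A = 131/3, so a_A = 52.4.
Then a_B = 64/3 + (1/3)·52.4 = 38.8.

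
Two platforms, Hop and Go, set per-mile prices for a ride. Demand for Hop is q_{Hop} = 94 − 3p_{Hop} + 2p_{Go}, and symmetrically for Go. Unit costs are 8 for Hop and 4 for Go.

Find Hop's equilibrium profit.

Hop's profit: π = (p_{Hop} − 8)(94 − 3p_{Hop} + 2p_{Go}).
∂π/∂p_{Hop} = 118 − 6p_{Hop} + 2p_{Go} = 0 ⇒ p_{Hop} = 59/3 + (1/3)p_{Go}.
Similarly p_{Go} = 53/3 + (1/3)p_{Hop}.
Substituting the second reaction function into the first: p_{Hop} = 59/3 + (1/3)(53/3 + (1/3)p_{Hop}), which gives (8/9)p_{Hop} = 230/9 ⇒ p_{Hop} = 28.75.
Then p_{Go} = 53/3 + (1/3)·28.75 = 27.25.
q_{Hop} = 94 − 3·28.75 + 2·27.25 = 62.25.
Profit = (28.75 − 8)·62.25 = 1291.6875.

1291.6875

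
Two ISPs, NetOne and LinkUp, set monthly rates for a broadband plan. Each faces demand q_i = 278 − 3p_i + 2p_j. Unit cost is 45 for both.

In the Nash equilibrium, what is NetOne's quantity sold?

NetOne's profit: π = (p_{NetOne} − 45)(278 − 3p_{NetOne} + 2p_{LinkUp}).
∂π/∂p_{NetOne} = 413 − 6p_{NetOne} + 2p_{LinkUp} = 0 ⇒ p_{NetOne} = 413/6 + (1/3)p_{LinkUp}.
Setting p_{NetOne} = p_{LinkUp} in the reaction function: p_{NetOne} = 413/6 + (1/3)p_{NetOne}, so p_{NetOne} = (413/6) / (2/3) = 103.25.
q_{NetOne} = 278 − 3·103.25 + 2·103.25 = 174.75.

174.75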